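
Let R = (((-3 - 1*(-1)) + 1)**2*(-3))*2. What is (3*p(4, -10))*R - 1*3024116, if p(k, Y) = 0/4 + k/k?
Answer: -3024134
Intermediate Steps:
p(k, Y) = 1 (p(k, Y) = 0*(1/4) + 1 = 0 + 1 = 1)
R = -6 (R = (((-3 + 1) + 1)**2*(-3))*2 = ((-2 + 1)**2*(-3))*2 = ((-1)**2*(-3))*2 = (1*(-3))*2 = -3*2 = -6)
(3*p(4, -10))*R - 1*3024116 = (3*1)*(-6) - 1*3024116 = 3*(-6) - 3024116 = -18 - 3024116 = -3024134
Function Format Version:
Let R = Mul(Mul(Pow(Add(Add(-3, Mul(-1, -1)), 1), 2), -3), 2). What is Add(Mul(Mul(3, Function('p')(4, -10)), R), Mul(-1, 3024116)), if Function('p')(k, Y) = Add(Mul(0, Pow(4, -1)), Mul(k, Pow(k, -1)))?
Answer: -3024134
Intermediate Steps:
Function('p')(k, Y) = 1 (Function('p')(k, Y) = Add(Mul(0, Rational(1, 4)), 1) = Add(0, 1) = 1)
R = -6 (R = Mul(Mul(Pow(Add(Add(-3, 1), 1), 2), -3), 2) = Mul(Mul(Pow(Add(-2, 1), 2), -3), 2) = Mul(Mul(Pow(-1, 2), -3), 2) = Mul(Mul(1, -3), 2) = Mul(-3, 2) = -6)
Add(Mul(Mul(3, Function('p')(4, -10)), R), Mul(-1, 3024116)) = Add(Mul(Mul(3, 1), -6), Mul(-1, 3024116)) = Add(Mul(3, -6), -3024116) = Add(-18, -3024116) = -3024134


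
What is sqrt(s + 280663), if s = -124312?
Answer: sqrt(156351) ≈ 395.41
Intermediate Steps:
sqrt(s + 280663) = sqrt(-124312 + 280663) = sqrt(156351)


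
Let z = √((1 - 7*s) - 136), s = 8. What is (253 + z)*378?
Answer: 95634 + 378*I*√191 ≈ 95634.0 + 5224.1*I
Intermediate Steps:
z = I*√191 (z = √((1 - 7*8) - 136) = √((1 - 56) - 136) = √(-55 - 136) = √(-191) = I*√191 ≈ 13.82*I)
(253 + z)*378 = (253 + I*√191)*378 = 95634 + 378*I*√191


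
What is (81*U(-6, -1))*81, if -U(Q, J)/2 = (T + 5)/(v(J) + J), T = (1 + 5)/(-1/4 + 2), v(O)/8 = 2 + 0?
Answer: -258066/35 ≈ -7373.3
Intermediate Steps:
v(O) = 16 (v(O) = 8*(2 + 0) = 8*2 = 16)
T = 24/7 (T = 6/(-1*¼ + 2) = 6/(-¼ + 2) = 6/(7/4) = 6*(4/7) = 24/7 ≈ 3.4286)
U(Q, J) = -118/(7*(16 + J)) (U(Q, J) = -2*(24/7 + 5)/(16 + J) = -118/(7*(16 + J)))
(81*U(-6, -1))*81 = (81*(-118/(112 + 7*(-1))))*81 = (81*(-118/(112 - 7)))*81 = (81*(-118/105))*81 = -3186/35*81 = -258066/35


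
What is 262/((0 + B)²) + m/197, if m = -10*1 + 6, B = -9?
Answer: 51290/15957 ≈ 3.2143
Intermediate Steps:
m = -4 (m = -10 + 6 = -4)
262/((0 + B)²) + m/197 = 262/((0 - 9)²) - 4/197 = 262/((-9)²) - 4*1/197 = 262/81 - 4/197 = 51290/15957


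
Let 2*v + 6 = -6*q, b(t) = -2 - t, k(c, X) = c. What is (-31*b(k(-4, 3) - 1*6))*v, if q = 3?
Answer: 2976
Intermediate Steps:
v = -12 (v = -3 + (-6*3)/2 = -3 + (½)*(-18) = -3 - 9 = -12)
(-31*b(k(-4, 3) - 1*6))*v = -31*(-2 - (-4 - 1*6))*(-12) = -31*(-2 - (-4 - 6))*(-12) = -31*(-2 - 1*(-10))*(-12) = -31*(-2 + 10)*(-12) = -31*8*(-12) = -248*(-12) = 2976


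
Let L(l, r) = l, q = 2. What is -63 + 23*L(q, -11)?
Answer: -17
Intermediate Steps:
-63 + 23*L(q, -11) = -63 + 23*2 = -63 + 46 = -17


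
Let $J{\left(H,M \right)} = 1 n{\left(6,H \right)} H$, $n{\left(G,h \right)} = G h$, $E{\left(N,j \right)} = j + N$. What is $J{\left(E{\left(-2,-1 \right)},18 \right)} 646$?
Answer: $34884$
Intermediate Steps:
$E{\left(N,j \right)} = N + j$
$J{\left(H,M \right)} = 6 H^{2}$ ($J{\left(H,M \right)} = 1 \cdot 6 H H = 6 H H = 6 H^{2}$)
$J{\left(E{\left(-2,-1 \right)},18 \right)} 646 = 6 \left(-2 - 1\right)^{2} \cdot 646 = 6 \left(-3\right)^{2} \cdot 646 = 6 \cdot 9 \cdot 646 = 54 \cdot 646 = 34884$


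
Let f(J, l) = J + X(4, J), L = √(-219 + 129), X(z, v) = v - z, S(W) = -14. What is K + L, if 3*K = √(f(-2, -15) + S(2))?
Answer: I*(√22 + 9*√10)/3 ≈ 11.05*I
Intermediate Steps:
L = 3*I*√10 (L = √(-90) = 3*I*√10 ≈ 9.4868*I)
f(J, l) = -4 + 2*J (f(J, l) = J + (J - 1*4) = J + (J - 4) = J + (-4 + J) = -4 + 2*J)
K = I*√22/3 (K = √((-4 + 2*(-2)) - 14)/3 = √((-4 - 4) - 14)/3 = √(-8 - 14)/3 = √(-22)/3 = (I*√22)/3 = I*√22/3 ≈ 1.5635*I)
K + L = I*√22/3 + 3*I*√10 = 3*I*√10 + I*√22/3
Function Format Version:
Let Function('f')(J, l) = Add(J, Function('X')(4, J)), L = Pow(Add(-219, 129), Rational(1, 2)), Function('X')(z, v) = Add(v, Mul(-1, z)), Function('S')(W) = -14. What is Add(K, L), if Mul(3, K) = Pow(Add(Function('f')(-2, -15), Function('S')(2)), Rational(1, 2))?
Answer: Mul(Rational(1, 3), I, Add(Pow(22, Rational(1, 2)), Mul(9, Pow(10, Rational(1, 2))))) ≈ Mul(11.050, I)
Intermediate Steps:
L = Mul(3, I, Pow(10, Rational(1, 2))) (L = Pow(-90, Rational(1, 2)) = Mul(3, I, Pow(10, Rational(1, 2))) ≈ Mul(9.4868, I))
Function('f')(J, l) = Add(-4, Mul(2, J)) (Function('f')(J, l) = Add(J, Add(J, Mul(-1, 4))) = Add(J, Add(J, -4)) = Add(J, Add(-4, J)) = Add(-4, Mul(2, J)))
K = Mul(Rational(1, 3), I, Pow(22, Rational(1, 2))) (K = Mul(Rational(1, 3), Pow(Add(Add(-4, Mul(2, -2)), -14), Rational(1, 2))) = Mul(Rational(1, 3), Pow(Add(Add(-4, -4), -14), Rational(1, 2))) = Mul(Rational(1, 3), Pow(Add(-8, -14), Rational(1, 2))) = Mul(Rational(1, 3), Pow(-22, Rational(1, 2))) = Mul(Rational(1, 3), Mul(I, Pow(22, Rational(1, 2)))) = Mul(Rational(1, 3), I, Pow(22, Rational(1, 2))) ≈ Mul(1.5635, I))
Add(K, L) = Add(Mul(Rational(1, 3), I, Pow(22, Rational(1, 2))), Mul(3, I, Pow(10, Rational(1, 2)))) = Add(Mul(3, I, Pow(10, Rational(1, 2))), Mul(Rational(1, 3), I, Pow(22, Rational(1, 2))))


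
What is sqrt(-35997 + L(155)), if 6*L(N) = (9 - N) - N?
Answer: I*sqrt(1297698)/6 ≈ 189.86*I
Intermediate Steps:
L(N) = 3/2 - N/3 (L(N) = ((9 - N) - N)/6 = (9 - 2*N)/6 = 3/2 - N/3)
sqrt(-35997 + L(155)) = sqrt(-35997 + (3/2 - 1/3*155)) = sqrt(-35997 + (3/2 - 155/3)) = sqrt(-35997 - 301/6) = sqrt(-216283/6) = I*sqrt(1297698)/6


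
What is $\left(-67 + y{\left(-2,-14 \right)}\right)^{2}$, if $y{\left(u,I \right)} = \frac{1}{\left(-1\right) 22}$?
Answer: $\frac{2175625}{484} \approx 4495.1$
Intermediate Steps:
$y{\left(u,I \right)} = - \frac{1}{22}$ ($y{\left(u,I \right)} = \frac{1}{-22} = - \frac{1}{22}$)
$\left(-67 + y{\left(-2,-14 \right)}\right)^{2} = \left(-67 - \frac{1}{22}\right)^{2} = \left(- \frac{1475}{22}\right)^{2} = \frac{2175625}{484}$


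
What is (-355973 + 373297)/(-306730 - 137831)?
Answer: -17324/444561 ≈ -0.038969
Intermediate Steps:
(-355973 + 373297)/(-306730 - 137831) = 17324/(-444561) = 17324*(-1/444561) = -17324/444561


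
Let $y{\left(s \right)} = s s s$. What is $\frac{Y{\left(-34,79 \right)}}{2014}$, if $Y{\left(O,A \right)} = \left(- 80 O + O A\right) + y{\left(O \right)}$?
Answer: $- \frac{19635}{1007} \approx -19.499$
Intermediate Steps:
$y{\left(s \right)} = s^{3}$ ($y{\left(s \right)} = s^{2} s = s^{3}$)
$Y{\left(O,A \right)} = O^{3} - 80 O + A O$ ($Y{\left(O,A \right)} = \left(- 80 O + O A\right) + O^{3} = \left(- 80 O + A O\right) + O^{3} = O^{3} - 80 O + A O$)
$\frac{Y{\left(-34,79 \right)}}{2014} = \frac{\left(-34\right) \left(-80 + 79 + \left(-34\right)^{2}\right)}{2014} = - 34 \left(-80 + 79 + 1156\right) \frac{1}{2014} = \left(-34\right) 1155 \cdot \frac{1}{2014} = \left(-39270\right) \frac{1}{2014} = - \frac{19635}{1007}$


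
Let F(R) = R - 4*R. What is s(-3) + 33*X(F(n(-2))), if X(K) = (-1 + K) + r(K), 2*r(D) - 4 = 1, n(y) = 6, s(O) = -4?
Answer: -1097/2 ≈ -548.50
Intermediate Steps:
F(R) = -3*R
r(D) = 5/2 (r(D) = 2 + (1/2)*1 = 2 + 1/2 = 5/2)
X(K) = 3/2 + K (X(K) = (-1 + K) + 5/2 = 3/2 + K)
s(-3) + 33*X(F(n(-2))) = -4 + 33*(3/2 - 3*6) = -4 + 33*(3/2 - 18) = -4 + 33*(-33/2) = -4 - 1089/2 = -1097/2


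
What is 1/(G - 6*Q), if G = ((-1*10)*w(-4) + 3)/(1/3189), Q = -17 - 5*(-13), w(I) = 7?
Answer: -1/213951 ≈ -4.6740e-6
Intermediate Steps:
Q = 48 (Q = -17 + 65 = 48)
G = -213663 (G = (-1*10*7 + 3)/(1/3189) = (-10*7 + 3)/(1/3189) = (-70 + 3)*3189 = -67*3189 = -213663)
1/(G - 6*Q) = 1/(-213663 - 6*48) = 1/(-213663 - 288) = 1/(-213951) = -1/213951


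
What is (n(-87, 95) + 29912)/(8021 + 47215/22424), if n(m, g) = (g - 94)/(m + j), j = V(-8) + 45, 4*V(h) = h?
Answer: 7378207962/1979011309 ≈ 3.7282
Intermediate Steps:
V(h) = h/4
j = 43 (j = (¼)*(-8) + 45 = -2 + 45 = 43)
n(m, g) = (-94 + g)/(43 + m) (n(m, g) = (g - 94)/(m + 43) = (-94 + g)/(43 + m))
(n(-87, 95) + 29912)/(8021 + 47215/22424) = ((-94 + 95)/(43 - 87) + 29912)/(8021 + 47215/22424) = (1/(-44) + 29912)/(8021 + 47215*(1/22424)) = (-1/44*1 + 29912)/(8021 + 47215/22424) = (-1/44 + 29912)/(179910119/22424) = (1316127/44)*(22424/179910119) = 7378207962/1979011309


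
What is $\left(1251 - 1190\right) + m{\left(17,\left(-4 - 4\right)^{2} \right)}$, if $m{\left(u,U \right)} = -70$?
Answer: $-9$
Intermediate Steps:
$\left(1251 - 1190\right) + m{\left(17,\left(-4 - 4\right)^{2} \right)} = \left(1251 - 1190\right) - 70 = 61 - 70 = -9$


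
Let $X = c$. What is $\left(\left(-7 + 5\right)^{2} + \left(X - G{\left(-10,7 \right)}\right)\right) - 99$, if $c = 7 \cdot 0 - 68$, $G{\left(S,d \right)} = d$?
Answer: $-170$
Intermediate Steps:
$c = -68$ ($c = 0 - 68 = -68$)
$X = -68$
$\left(\left(-7 + 5\right)^{2} + \left(X - G{\left(-10,7 \right)}\right)\right) - 99 = \left(\left(-7 + 5\right)^{2} - 75\right) - 99 = \left(\left(-2\right)^{2} - 75\right) - 99 = \left(4 - 75\right) - 99 = -71 - 99 = -170$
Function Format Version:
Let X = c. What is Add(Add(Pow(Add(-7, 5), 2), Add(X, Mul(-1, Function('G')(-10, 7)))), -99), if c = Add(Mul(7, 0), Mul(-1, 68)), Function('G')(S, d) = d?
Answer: -170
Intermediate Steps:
c = -68 (c = Add(0, -68) = -68)
X = -68
Add(Add(Pow(Add(-7, 5), 2), Add(X, Mul(-1, Function('G')(-10, 7)))), -99) = Add(Add(Pow(Add(-7, 5), 2), Add(-68, Mul(-1, 7))), -99) = Add(Add(Pow(-2, 2), Add(-68, -7)), -99) = Add(Add(4, -75), -99) = Add(-71, -99) = -170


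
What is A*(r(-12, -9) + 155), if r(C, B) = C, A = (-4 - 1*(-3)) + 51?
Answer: 7150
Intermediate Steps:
A = 50 (A = (-4 + 3) + 51 = -1 + 51 = 50)
A*(r(-12, -9) + 155) = 50*(-12 + 155) = 50*143 = 7150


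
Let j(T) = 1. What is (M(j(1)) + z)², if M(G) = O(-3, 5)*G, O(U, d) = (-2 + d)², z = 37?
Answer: 2116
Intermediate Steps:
M(G) = 9*G (M(G) = (-2 + 5)²*G = 3²*G = 9*G)
(M(j(1)) + z)² = (9*1 + 37)² = (9 + 37)² = 46² = 2116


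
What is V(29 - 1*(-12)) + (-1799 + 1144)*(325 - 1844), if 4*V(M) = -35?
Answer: 3979745/4 ≈ 9.9494e+5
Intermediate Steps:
V(M) = -35/4 (V(M) = (¼)*(-35) = -35/4)
V(29 - 1*(-12)) + (-1799 + 1144)*(325 - 1844) = -35/4 + (-1799 + 1144)*(325 - 1844) = -35/4 - 655*(-1519) = -35/4 + 994945 = 3979745/4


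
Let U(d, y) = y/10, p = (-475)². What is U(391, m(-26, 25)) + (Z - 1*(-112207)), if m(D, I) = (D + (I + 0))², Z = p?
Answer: 3378321/10 ≈ 3.3783e+5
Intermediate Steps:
p = 225625
Z = 225625
m(D, I) = (D + I)²
U(d, y) = y/10 (U(d, y) = y*(⅒) = y/10)
U(391, m(-26, 25)) + (Z - 1*(-112207)) = (-26 + 25)²/10 + (225625 - 1*(-112207)) = (⅒)*(-1)² + (225625 + 112207) = (⅒)*1 + 337832 = ⅒ + 337832 = 3378321/10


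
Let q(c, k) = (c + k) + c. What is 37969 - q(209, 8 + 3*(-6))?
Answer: 37561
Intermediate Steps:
q(c, k) = k + 2*c
37969 - q(209, 8 + 3*(-6)) = 37969 - ((8 + 3*(-6)) + 2*209) = 37969 - ((8 - 18) + 418) = 37969 - (-10 + 418) = 37969 - 1*408 = 37969 - 408 = 37561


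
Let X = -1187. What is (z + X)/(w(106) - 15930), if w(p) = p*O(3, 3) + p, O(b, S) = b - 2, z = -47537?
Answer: 24362/7859 ≈ 3.0999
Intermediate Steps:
O(b, S) = -2 + b
w(p) = 2*p (w(p) = p*(-2 + 3) + p = p*1 + p = p + p = 2*p)
(z + X)/(w(106) - 15930) = (-47537 - 1187)/(2*106 - 15930) = -48724/(212 - 15930) = -48724/(-15718) = -48724*(-1/15718) = 24362/7859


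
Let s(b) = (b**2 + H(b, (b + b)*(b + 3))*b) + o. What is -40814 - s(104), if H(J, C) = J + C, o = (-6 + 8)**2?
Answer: -2377074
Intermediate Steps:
o = 4 (o = 2**2 = 4)
H(J, C) = C + J
s(b) = 4 + b**2 + b*(b + 2*b*(3 + b)) (s(b) = (b**2 + ((b + b)*(b + 3) + b)*b) + 4 = (b**2 + ((2*b)*(3 + b) + b)*b) + 4 = (b**2 + (2*b*(3 + b) + b)*b) + 4 = (b**2 + (b + 2*b*(3 + b))*b) + 4 = (b**2 + b*(b + 2*b*(3 + b))) + 4 = 4 + b**2 + b*(b + 2*b*(3 + b)))
-40814 - s(104) = -40814 - (4 + 2*104**3 + 8*104**2) = -40814 - (4 + 2*1124864 + 8*10816) = -40814 - (4 + 2249728 + 86528) = -40814 - 1*2336260 = -40814 - 2336260 = -2377074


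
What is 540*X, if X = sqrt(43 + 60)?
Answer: 540*sqrt(103) ≈ 5480.4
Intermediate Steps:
X = sqrt(103) ≈ 10.149
540*X = 540*sqrt(103)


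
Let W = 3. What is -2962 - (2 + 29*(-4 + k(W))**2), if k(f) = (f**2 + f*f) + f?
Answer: -11345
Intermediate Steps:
k(f) = f + 2*f**2 (k(f) = (f**2 + f**2) + f = 2*f**2 + f = f + 2*f**2)
-2962 - (2 + 29*(-4 + k(W))**2) = -2962 - (2 + 29*(-4 + 3*(1 + 2*3))**2) = -2962 - (2 + 29*(-4 + 3*(1 + 6))**2) = -2962 - (2 + 29*(-4 + 3*7)**2) = -2962 - (2 + 29*(-4 + 21)**2) = -2962 - (2 + 29*17**2) = -2962 - (2 + 29*289) = -2962 - (2 + 8381) = -2962 - 1*8383 = -2962 - 8383 = -11345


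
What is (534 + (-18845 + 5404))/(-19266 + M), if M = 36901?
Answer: -12907/17635 ≈ -0.73190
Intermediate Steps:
(534 + (-18845 + 5404))/(-19266 + M) = (534 + (-18845 + 5404))/(-19266 + 36901) = (534 - 13441)/17635 = -12907*1/17635 = -12907/17635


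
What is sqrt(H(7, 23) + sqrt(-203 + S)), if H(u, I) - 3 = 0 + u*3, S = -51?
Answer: sqrt(24 + I*sqrt(254)) ≈ 5.1386 + 1.5508*I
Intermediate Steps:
H(u, I) = 3 + 3*u (H(u, I) = 3 + (0 + u*3) = 3 + (0 + 3*u) = 3 + 3*u)
sqrt(H(7, 23) + sqrt(-203 + S)) = sqrt((3 + 3*7) + sqrt(-203 - 51)) = sqrt((3 + 21) + sqrt(-254)) = sqrt(24 + I*sqrt(254))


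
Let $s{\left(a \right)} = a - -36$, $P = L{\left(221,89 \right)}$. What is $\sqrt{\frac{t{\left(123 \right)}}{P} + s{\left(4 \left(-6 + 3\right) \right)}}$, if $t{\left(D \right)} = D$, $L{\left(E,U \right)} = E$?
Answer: $\frac{9 \sqrt{14807}}{221} \approx 4.9555$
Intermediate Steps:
$P = 221$
$s{\left(a \right)} = 36 + a$ ($s{\left(a \right)} = a + 36 = 36 + a$)
$\sqrt{\frac{t{\left(123 \right)}}{P} + s{\left(4 \left(-6 + 3\right) \right)}} = \sqrt{\frac{123}{221} + \left(36 + 4 \left(-6 + 3\right)\right)} = \sqrt{123 \cdot \frac{1}{221} + \left(36 + 4 \left(-3\right)\right)} = \sqrt{\frac{123}{221} + \left(36 - 12\right)} = \sqrt{\frac{123}{221} + 24} = \sqrt{\frac{5427}{221}} = \frac{9 \sqrt{14807}}{221}$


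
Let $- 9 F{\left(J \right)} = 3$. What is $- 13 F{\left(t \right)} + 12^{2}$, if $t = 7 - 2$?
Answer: $\frac{445}{3} \approx 148.33$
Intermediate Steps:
$t = 5$
$F{\left(J \right)} = - \frac{1}{3}$ ($F{\left(J \right)} = \left(- \frac{1}{9}\right) 3 = - \frac{1}{3}$)
$- 13 F{\left(t \right)} + 12^{2} = \left(-13\right) \left(- \frac{1}{3}\right) + 12^{2} = \frac{13}{3} + 144 = \frac{445}{3}$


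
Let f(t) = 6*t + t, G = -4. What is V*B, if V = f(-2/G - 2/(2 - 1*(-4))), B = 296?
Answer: 1036/3 ≈ 345.33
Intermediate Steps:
f(t) = 7*t
V = 7/6 (V = 7*(-2/(-4) - 2/(2 - 1*(-4))) = 7*(-2*(-¼) - 2/(2 + 4)) = 7*(½ - 2/6) = 7*(½ - 2*⅙) = 7*(½ - ⅓) = 7*(⅙) = 7/6 ≈ 1.1667)
V*B = (7/6)*296 = 1036/3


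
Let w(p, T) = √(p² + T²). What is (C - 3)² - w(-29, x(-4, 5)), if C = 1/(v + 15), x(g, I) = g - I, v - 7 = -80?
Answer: 30625/3364 - √922 ≈ -21.261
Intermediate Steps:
v = -73 (v = 7 - 80 = -73)
C = -1/58 (C = 1/(-73 + 15) = 1/(-58) = -1/58 ≈ -0.017241)
w(p, T) = √(T² + p²)
(C - 3)² - w(-29, x(-4, 5)) = (-1/58 - 3)² - √((-4 - 1*5)² + (-29)²) = (-175/58)² - √((-4 - 5)² + 841) = 30625/3364 - √((-9)² + 841) = 30625/3364 - √(81 + 841) = 30625/3364 - √922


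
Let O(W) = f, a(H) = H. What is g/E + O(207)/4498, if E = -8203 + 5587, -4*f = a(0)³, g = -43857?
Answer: 14619/872 ≈ 16.765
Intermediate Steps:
f = 0 (f = -¼*0³ = -¼*0 = 0)
E = -2616
O(W) = 0
g/E + O(207)/4498 = -43857/(-2616) + 0/4498 = -43857*(-1/2616) + 0*(1/4498) = 14619/872 + 0 = 14619/872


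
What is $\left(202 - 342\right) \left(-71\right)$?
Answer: $9940$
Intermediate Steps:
$\left(202 - 342\right) \left(-71\right) = \left(-140\right) \left(-71\right) = 9940$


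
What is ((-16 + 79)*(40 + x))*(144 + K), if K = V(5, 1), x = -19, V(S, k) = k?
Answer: 191835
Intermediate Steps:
K = 1
((-16 + 79)*(40 + x))*(144 + K) = ((-16 + 79)*(40 - 19))*(144 + 1) = (63*21)*145 = 1323*145 = 191835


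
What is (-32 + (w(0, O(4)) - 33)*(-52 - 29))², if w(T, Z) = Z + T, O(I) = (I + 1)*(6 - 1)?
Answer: 379456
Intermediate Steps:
O(I) = 5 + 5*I (O(I) = (1 + I)*5 = 5 + 5*I)
w(T, Z) = T + Z
(-32 + (w(0, O(4)) - 33)*(-52 - 29))² = (-32 + ((0 + (5 + 5*4)) - 33)*(-52 - 29))² = (-32 + ((0 + (5 + 20)) - 33)*(-81))² = (-32 + ((0 + 25) - 33)*(-81))² = (-32 + (25 - 33)*(-81))² = (-32 - 8*(-81))² = (-32 + 648)² = 616² = 379456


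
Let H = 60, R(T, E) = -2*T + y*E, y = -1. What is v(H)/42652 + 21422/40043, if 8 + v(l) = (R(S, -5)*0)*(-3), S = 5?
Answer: 228342700/426978509 ≈ 0.53479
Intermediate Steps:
R(T, E) = -E - 2*T (R(T, E) = -2*T - E = -E - 2*T)
v(l) = -8 (v(l) = -8 + ((-1*(-5) - 2*5)*0)*(-3) = -8 + ((5 - 10)*0)*(-3) = -8 - 5*0*(-3) = -8 + 0*(-3) = -8 + 0 = -8)
v(H)/42652 + 21422/40043 = -8/42652 + 21422/40043 = -8*1/42652 + 21422*(1/40043) = -2/10663 + 21422/40043 = 228342700/426978509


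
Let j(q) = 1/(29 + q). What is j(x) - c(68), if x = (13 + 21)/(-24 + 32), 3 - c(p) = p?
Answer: 8649/133 ≈ 65.030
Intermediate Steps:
c(p) = 3 - p
x = 17/4 (x = 34/8 = 34*(1/8) = 17/4 ≈ 4.2500)
j(x) - c(68) = 1/(29 + 17/4) - (3 - 1*68) = 1/(133/4) - (3 - 68) = 4/133 - 1*(-65) = 4/133 + 65 = 8649/133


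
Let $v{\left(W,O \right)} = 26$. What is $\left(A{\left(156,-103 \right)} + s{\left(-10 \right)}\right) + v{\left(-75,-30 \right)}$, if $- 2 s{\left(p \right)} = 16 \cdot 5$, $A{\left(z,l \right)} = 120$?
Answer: $106$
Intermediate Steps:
$s{\left(p \right)} = -40$ ($s{\left(p \right)} = - \frac{16 \cdot 5}{2} = \left(- \frac{1}{2}\right) 80 = -40$)
$\left(A{\left(156,-103 \right)} + s{\left(-10 \right)}\right) + v{\left(-75,-30 \right)} = \left(120 - 40\right) + 26 = 80 + 26 = 106$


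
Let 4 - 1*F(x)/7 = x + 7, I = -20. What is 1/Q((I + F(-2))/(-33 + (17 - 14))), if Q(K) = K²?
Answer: 100/81 ≈ 1.2346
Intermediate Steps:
F(x) = -21 - 7*x (F(x) = 28 - 7*(x + 7) = 28 - 7*(7 + x) = 28 + (-49 - 7*x) = -21 - 7*x)
1/Q((I + F(-2))/(-33 + (17 - 14))) = 1/(((-20 + (-21 - 7*(-2)))/(-33 + (17 - 14)))²) = 1/(((-20 + (-21 + 14))/(-33 + 3))²) = 1/(((-20 - 7)/(-30))²) = 1/((-27*(-1/30))²) = 1/((9/10)²) = 1/(81/100) = 100/81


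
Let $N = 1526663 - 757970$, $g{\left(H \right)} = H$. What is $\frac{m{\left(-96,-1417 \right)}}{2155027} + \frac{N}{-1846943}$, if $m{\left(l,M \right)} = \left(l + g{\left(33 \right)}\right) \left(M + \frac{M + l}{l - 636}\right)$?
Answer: $- \frac{52003936983213}{138738819417212} \approx -0.37483$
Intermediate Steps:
$N = 768693$
$m{\left(l,M \right)} = \left(33 + l\right) \left(M + \frac{M + l}{-636 + l}\right)$ ($m{\left(l,M \right)} = \left(l + 33\right) \left(M + \frac{M + l}{l - 636}\right) = \left(33 + l\right) \left(M + \frac{M + l}{-636 + l}\right)$)
$\frac{m{\left(-96,-1417 \right)}}{2155027} + \frac{N}{-1846943} = \frac{\frac{1}{-636 - 96} \left(\left(-96\right)^{2} - -29693235 + 33 \left(-96\right) - 1417 \left(-96\right)^{2} - \left(-853034\right) \left(-96\right)\right)}{2155027} + \frac{768693}{-1846943} = \frac{9216 + 29693235 - 3168 - 13059072 - 81891264}{-732} \cdot \frac{1}{2155027} + 768693 \left(- \frac{1}{1846943}\right) = - \frac{9216 + 29693235 - 3168 - 13059072 - 81891264}{732} \cdot \frac{1}{2155027} - \frac{768693}{1846943} = \left(- \frac{1}{732}\right) \left(-65251053\right) \frac{1}{2155027} - \frac{768693}{1846943} = \frac{21750351}{244} \cdot \frac{1}{2155027} - \frac{768693}{1846943} = \frac{3107193}{75118084} - \frac{768693}{1846943} = - \frac{52003936983213}{138738819417212}$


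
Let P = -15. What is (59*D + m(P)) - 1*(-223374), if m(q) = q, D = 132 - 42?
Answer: 228669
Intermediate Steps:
D = 90
(59*D + m(P)) - 1*(-223374) = (59*90 - 15) - 1*(-223374) = (5310 - 15) + 223374 = 5295 + 223374 = 228669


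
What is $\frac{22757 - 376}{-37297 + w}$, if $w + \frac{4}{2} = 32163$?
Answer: $- \frac{22381}{5136} \approx -4.3577$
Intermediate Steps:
$w = 32161$ ($w = -2 + 32163 = 32161$)
$\frac{22757 - 376}{-37297 + w} = \frac{22757 - 376}{-37297 + 32161} = \frac{22381}{-5136} = 22381 \left(- \frac{1}{5136}\right) = - \frac{22381}{5136}$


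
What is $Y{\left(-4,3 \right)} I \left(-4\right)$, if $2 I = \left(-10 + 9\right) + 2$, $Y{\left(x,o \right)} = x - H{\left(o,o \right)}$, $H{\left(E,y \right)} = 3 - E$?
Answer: $8$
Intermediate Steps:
$Y{\left(x,o \right)} = -3 + o + x$ ($Y{\left(x,o \right)} = x - \left(3 - o\right) = x + \left(-3 + o\right) = -3 + o + x$)
$I = \frac{1}{2}$ ($I = \frac{\left(-10 + 9\right) + 2}{2} = \frac{-1 + 2}{2} = \frac{1}{2} \cdot 1 = \frac{1}{2} \approx 0.5$)
$Y{\left(-4,3 \right)} I \left(-4\right) = \left(-3 + 3 - 4\right) \frac{1}{2} \left(-4\right) = \left(-4\right) \frac{1}{2} \left(-4\right) = \left(-2\right) \left(-4\right) = 8$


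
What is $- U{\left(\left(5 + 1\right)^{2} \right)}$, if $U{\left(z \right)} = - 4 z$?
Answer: $144$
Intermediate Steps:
$- U{\left(\left(5 + 1\right)^{2} \right)} = - \left(-4\right) \left(5 + 1\right)^{2} = - \left(-4\right) 6^{2} = - \left(-4\right) 36 = \left(-1\right) \left(-144\right) = 144$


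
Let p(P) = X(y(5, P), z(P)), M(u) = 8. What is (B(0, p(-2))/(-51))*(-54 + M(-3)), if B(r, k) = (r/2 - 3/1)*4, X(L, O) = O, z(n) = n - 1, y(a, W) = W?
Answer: -184/17 ≈ -10.824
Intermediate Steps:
z(n) = -1 + n
p(P) = -1 + P
B(r, k) = -12 + 2*r (B(r, k) = (r*(1/2) - 3*1)*4 = (r/2 - 3)*4 = (-3 + r/2)*4 = -12 + 2*r)
(B(0, p(-2))/(-51))*(-54 + M(-3)) = ((-12 + 2*0)/(-51))*(-54 + 8) = ((-12 + 0)*(-1/51))*(-46) = -12*(-1/51)*(-46) = (4/17)*(-46) = -184/17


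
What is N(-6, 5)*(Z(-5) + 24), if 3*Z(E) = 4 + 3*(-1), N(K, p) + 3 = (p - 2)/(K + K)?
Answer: -949/12 ≈ -79.083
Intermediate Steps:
N(K, p) = -3 + (-2 + p)/(2*K) (N(K, p) = -3 + (p - 2)/(K + K) = -3 + (-2 + p)/((2*K)) = -3 + (-2 + p)*(1/(2*K)) = -3 + (-2 + p)/(2*K))
Z(E) = ⅓ (Z(E) = (4 + 3*(-1))/3 = (4 - 3)/3 = (⅓)*1 = ⅓)
N(-6, 5)*(Z(-5) + 24) = ((½)*(-2 + 5 - 6*(-6))/(-6))*(⅓ + 24) = ((½)*(-⅙)*(-2 + 5 + 36))*(73/3) = ((½)*(-⅙)*39)*(73/3) = -13/4*73/3 = -949/12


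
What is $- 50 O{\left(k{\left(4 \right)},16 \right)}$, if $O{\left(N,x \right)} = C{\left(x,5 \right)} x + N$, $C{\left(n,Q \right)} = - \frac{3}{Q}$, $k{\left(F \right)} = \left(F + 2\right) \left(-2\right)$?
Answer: $1080$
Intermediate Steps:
$k{\left(F \right)} = -4 - 2 F$ ($k{\left(F \right)} = \left(2 + F\right) \left(-2\right) = -4 - 2 F$)
$O{\left(N,x \right)} = N - \frac{3 x}{5}$ ($O{\left(N,x \right)} = - \frac{3}{5} x + N = \left(-3\right) \frac{1}{5} x + N = - \frac{3 x}{5} + N = N - \frac{3 x}{5}$)
$- 50 O{\left(k{\left(4 \right)},16 \right)} = - 50 \left(\left(-4 - 8\right) - \frac{48}{5}\right) = - 50 \left(-12 - \frac{48}{5}\right) = \left(-50\right) \left(- \frac{108}{5}\right) = 1080$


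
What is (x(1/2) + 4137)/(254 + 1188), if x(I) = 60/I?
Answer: 4257/1442 ≈ 2.9521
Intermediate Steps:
(x(1/2) + 4137)/(254 + 1188) = (60/(1/2) + 4137)/(254 + 1188) = (60/(½) + 4137)/1442 = (60*2 + 4137)*(1/1442) = (120 + 4137)*(1/1442) = 4257*(1/1442) = 4257/1442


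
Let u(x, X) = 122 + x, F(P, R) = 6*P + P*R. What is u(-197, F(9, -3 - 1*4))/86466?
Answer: -25/28822 ≈ -0.00086739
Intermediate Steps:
u(-197, F(9, -3 - 1*4))/86466 = (122 - 197)/86466 = -75*1/86466 = -25/28822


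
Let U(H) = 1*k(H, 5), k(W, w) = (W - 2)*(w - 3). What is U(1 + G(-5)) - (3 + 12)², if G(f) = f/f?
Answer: -225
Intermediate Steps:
G(f) = 1
k(W, w) = (-3 + w)*(-2 + W) (k(W, w) = (-2 + W)*(-3 + w) = (-3 + w)*(-2 + W))
U(H) = -4 + 2*H (U(H) = 1*(6 - 3*H - 2*5 + H*5) = 1*(6 - 3*H - 10 + 5*H) = 1*(-4 + 2*H) = -4 + 2*H)
U(1 + G(-5)) - (3 + 12)² = (-4 + 2*(1 + 1)) - (3 + 12)² = (-4 + 2*2) - 1*15² = (-4 + 4) - 1*225 = 0 - 225 = -225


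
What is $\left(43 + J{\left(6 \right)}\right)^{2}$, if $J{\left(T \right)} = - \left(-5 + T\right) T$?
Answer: $1369$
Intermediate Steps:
$J{\left(T \right)} = - T \left(-5 + T\right)$
$\left(43 + J{\left(6 \right)}\right)^{2} = \left(43 + 6 \left(5 - 6\right)\right)^{2} = \left(43 + 6 \left(-1\right)\right)^{2} = \left(43 - 6\right)^{2} = 37^{2} = 1369$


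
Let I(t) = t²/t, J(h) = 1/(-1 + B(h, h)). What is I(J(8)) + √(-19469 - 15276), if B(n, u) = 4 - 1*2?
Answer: 1 + I*√34745 ≈ 1.0 + 186.4*I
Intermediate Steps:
B(n, u) = 2 (B(n, u) = 4 - 2 = 2)
J(h) = 1 (J(h) = 1/(-1 + 2) = 1/1 = 1)
I(t) = t
I(J(8)) + √(-19469 - 15276) = 1 + √(-19469 - 15276) = 1 + √(-34745) = 1 + I*√34745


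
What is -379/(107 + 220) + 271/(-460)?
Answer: -262957/150420 ≈ -1.7482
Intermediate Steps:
-379/(107 + 220) + 271/(-460) = -379/327 + 271*(-1/460) = -379*1/327 - 271/460 = -379/327 - 271/460 = -262957/150420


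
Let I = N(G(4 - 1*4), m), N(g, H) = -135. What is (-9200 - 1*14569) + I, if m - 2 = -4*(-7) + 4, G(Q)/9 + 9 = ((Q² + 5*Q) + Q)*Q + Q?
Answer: -23904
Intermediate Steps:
G(Q) = -81 + 9*Q + 9*Q*(Q² + 6*Q) (G(Q) = -81 + 9*(((Q² + 5*Q) + Q)*Q + Q) = -81 + 9*((Q² + 6*Q)*Q + Q) = -81 + 9*(Q*(Q² + 6*Q) + Q) = -81 + 9*(Q + Q*(Q² + 6*Q)) = -81 + (9*Q + 9*Q*(Q² + 6*Q)) = -81 + 9*Q + 9*Q*(Q² + 6*Q))
m = 34 (m = 2 + (-4*(-7) + 4) = 2 + (28 + 4) = 2 + 32 = 34)
I = -135
(-9200 - 1*14569) + I = (-9200 - 1*14569) - 135 = (-9200 - 14569) - 135 = -23769 - 135 = -23904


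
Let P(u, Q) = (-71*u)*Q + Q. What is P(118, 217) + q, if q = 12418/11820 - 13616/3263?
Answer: -35055288843563/19284330 ≈ -1.8178e+6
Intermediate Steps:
q = -60210593/19284330 (q = 12418*(1/11820) - 13616*1/3263 = 6209/5910 - 13616/3263 = -60210593/19284330 ≈ -3.1223)
P(u, Q) = Q - 71*Q*u (P(u, Q) = -71*Q*u + Q = Q - 71*Q*u)
P(118, 217) + q = 217*(1 - 71*118) - 60210593/19284330 = 217*(1 - 8378) - 60210593/19284330 = 217*(-8377) - 60210593/19284330 = -1817809 - 60210593/19284330 = -35055288843563/19284330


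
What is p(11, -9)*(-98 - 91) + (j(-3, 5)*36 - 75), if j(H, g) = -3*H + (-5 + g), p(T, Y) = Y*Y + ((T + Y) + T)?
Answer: -17517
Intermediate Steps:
p(T, Y) = Y + Y² + 2*T (p(T, Y) = Y² + (Y + 2*T) = Y + Y² + 2*T)
j(H, g) = -5 + g - 3*H
p(11, -9)*(-98 - 91) + (j(-3, 5)*36 - 75) = (-9 + (-9)² + 2*11)*(-98 - 91) + ((-5 + 5 - 3*(-3))*36 - 75) = (-9 + 81 + 22)*(-189) + ((-5 + 5 + 9)*36 - 75) = 94*(-189) + (9*36 - 75) = -17766 + (324 - 75) = -17766 + 249 = -17517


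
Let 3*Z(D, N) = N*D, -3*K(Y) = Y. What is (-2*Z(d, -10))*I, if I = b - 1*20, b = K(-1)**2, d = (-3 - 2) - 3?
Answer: 28640/27 ≈ 1060.7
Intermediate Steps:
d = -8 (d = -5 - 3 = -8)
K(Y) = -Y/3
b = 1/9 (b = (-1/3*(-1))**2 = (1/3)**2 = 1/9 ≈ 0.11111)
Z(D, N) = D*N/3 (Z(D, N) = (N*D)/3 = (D*N)/3 = D*N/3)
I = -179/9 (I = 1/9 - 1*20 = 1/9 - 20 = -179/9 ≈ -19.889)
(-2*Z(d, -10))*I = -2*(-8)*(-10)/3*(-179/9) = -2*80/3*(-179/9) = -160/3*(-179/9) = 28640/27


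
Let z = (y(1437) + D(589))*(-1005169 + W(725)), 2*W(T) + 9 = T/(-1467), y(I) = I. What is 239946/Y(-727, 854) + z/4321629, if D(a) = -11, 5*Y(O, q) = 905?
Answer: 1140616290139856/1147509183483 ≈ 993.99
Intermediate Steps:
Y(O, q) = 181 (Y(O, q) = (1/5)*905 = 181)
W(T) = -9/2 - T/2934 (W(T) = -9/2 + (T/(-1467))/2 = -9/2 + (T*(-1/1467))/2 = -9/2 + (-T/1467)/2 = -9/2 - T/2934)
z = -2102765178862/1467 (z = (1437 - 11)*(-1005169 + (-9/2 - 1/2934*725)) = 1426*(-1005169 + (-9/2 - 725/2934)) = 1426*(-1005169 - 6964/1467) = 1426*(-1474589887/1467) = -2102765178862/1467 ≈ -1.4334e+9)
239946/Y(-727, 854) + z/4321629 = 239946/181 - 2102765178862/1467/4321629 = 239946*(1/181) - 2102765178862/1467*1/4321629 = 239946/181 - 2102765178862/6339829743 = 1140616290139856/1147509183483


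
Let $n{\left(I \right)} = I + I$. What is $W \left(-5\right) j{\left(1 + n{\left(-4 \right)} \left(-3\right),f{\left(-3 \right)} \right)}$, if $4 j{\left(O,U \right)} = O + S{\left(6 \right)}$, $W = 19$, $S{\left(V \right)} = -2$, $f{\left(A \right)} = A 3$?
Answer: $- \frac{2185}{4} \approx -546.25$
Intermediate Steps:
$f{\left(A \right)} = 3 A$
$n{\left(I \right)} = 2 I$
$j{\left(O,U \right)} = - \frac{1}{2} + \frac{O}{4}$ ($j{\left(O,U \right)} = \frac{O - 2}{4} = \frac{-2 + O}{4} = - \frac{1}{2} + \frac{O}{4}$)
$W \left(-5\right) j{\left(1 + n{\left(-4 \right)} \left(-3\right),f{\left(-3 \right)} \right)} = 19 \left(-5\right) \left(- \frac{1}{2} + \frac{1 + 2 \left(-4\right) \left(-3\right)}{4}\right) = - 95 \left(- \frac{1}{2} + \frac{1 - -24}{4}\right) = - 95 \left(- \frac{1}{2} + \frac{1 + 24}{4}\right) = - 95 \left(- \frac{1}{2} + \frac{1}{4} \cdot 25\right) = - 95 \left(- \frac{1}{2} + \frac{25}{4}\right) = \left(-95\right) \frac{23}{4} = - \frac{2185}{4}$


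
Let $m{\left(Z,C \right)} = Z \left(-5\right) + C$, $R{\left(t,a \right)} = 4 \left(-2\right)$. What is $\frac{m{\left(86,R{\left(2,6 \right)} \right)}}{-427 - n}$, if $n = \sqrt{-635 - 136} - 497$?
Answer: $- \frac{30660}{5671} - \frac{438 i \sqrt{771}}{5671} \approx -5.4065 - 2.1446 i$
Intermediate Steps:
$R{\left(t,a \right)} = -8$
$n = -497 + i \sqrt{771}$ ($n = \sqrt{-771} - 497 = i \sqrt{771} - 497 = -497 + i \sqrt{771} \approx -497.0 + 27.767 i$)
$m{\left(Z,C \right)} = C - 5 Z$ ($m{\left(Z,C \right)} = - 5 Z + C = C - 5 Z$)
$\frac{m{\left(86,R{\left(2,6 \right)} \right)}}{-427 - n} = \frac{-8 - 430}{-427 - \left(-497 + i \sqrt{771}\right)} = \frac{-8 - 430}{-427 + \left(497 - i \sqrt{771}\right)} = - \frac{438}{70 - i \sqrt{771}}$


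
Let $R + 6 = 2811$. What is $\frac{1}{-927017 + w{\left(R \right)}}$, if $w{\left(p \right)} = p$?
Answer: $- \frac{1}{924212} \approx -1.082 \cdot 10^{-6}$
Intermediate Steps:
$R = 2805$ ($R = -6 + 2811 = 2805$)
$\frac{1}{-927017 + w{\left(R \right)}} = \frac{1}{-927017 + 2805} = \frac{1}{-924212} = - \frac{1}{924212}$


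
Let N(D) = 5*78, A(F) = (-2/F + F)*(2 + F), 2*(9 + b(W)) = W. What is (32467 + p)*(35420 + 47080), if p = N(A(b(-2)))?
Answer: 2710702500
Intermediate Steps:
b(W) = -9 + W/2
A(F) = (2 + F)*(F - 2/F) (A(F) = (F - 2/F)*(2 + F) = (2 + F)*(F - 2/F))
N(D) = 390
p = 390
(32467 + p)*(35420 + 47080) = (32467 + 390)*(35420 + 47080) = 32857*82500 = 2710702500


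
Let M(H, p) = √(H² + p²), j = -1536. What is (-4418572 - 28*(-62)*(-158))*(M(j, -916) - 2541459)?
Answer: 11926711282740 - 18771440*√199897 ≈ 1.1918e+13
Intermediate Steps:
(-4418572 - 28*(-62)*(-158))*(M(j, -916) - 2541459) = (-4418572 - 28*(-62)*(-158))*(√((-1536)² + (-916)²) - 2541459) = (-4418572 + 1736*(-158))*(√(2359296 + 839056) - 2541459) = (-4418572 - 274288)*(√3198352 - 2541459) = -4692860*(4*√199897 - 2541459) = -4692860*(-2541459 + 4*√199897) = 11926711282740 - 18771440*√199897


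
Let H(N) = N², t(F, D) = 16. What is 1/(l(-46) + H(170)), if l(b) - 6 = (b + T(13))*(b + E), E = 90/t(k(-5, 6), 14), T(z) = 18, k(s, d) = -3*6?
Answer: 2/60073 ≈ 3.3293e-5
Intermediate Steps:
k(s, d) = -18
E = 45/8 (E = 90/16 = 90*(1/16) = 45/8 ≈ 5.6250)
l(b) = 6 + (18 + b)*(45/8 + b) (l(b) = 6 + (b + 18)*(b + 45/8) = 6 + (18 + b)*(45/8 + b))
1/(l(-46) + H(170)) = 1/((429/4 + (-46)² + (189/8)*(-46)) + 170²) = 1/((429/4 + 2116 - 4347/4) + 28900) = 1/(2273/2 + 28900) = 1/(60073/2) = 2/60073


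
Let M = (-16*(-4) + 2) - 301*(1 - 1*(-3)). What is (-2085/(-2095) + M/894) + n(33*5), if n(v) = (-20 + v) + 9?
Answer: 28791110/187293 ≈ 153.72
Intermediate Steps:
n(v) = -11 + v
M = -1138 (M = (64 + 2) - 301*(1 + 3) = 66 - 301*4 = 66 - 1204 = -1138)
(-2085/(-2095) + M/894) + n(33*5) = (-2085/(-2095) - 1138/894) + (-11 + 33*5) = (-2085*(-1/2095) - 1138*1/894) + (-11 + 165) = (417/419 - 569/447) + 154 = -52012/187293 + 154 = 28791110/187293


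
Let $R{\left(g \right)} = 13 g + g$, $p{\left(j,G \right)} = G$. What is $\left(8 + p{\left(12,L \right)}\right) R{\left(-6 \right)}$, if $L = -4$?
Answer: $-336$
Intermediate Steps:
$R{\left(g \right)} = 14 g$
$\left(8 + p{\left(12,L \right)}\right) R{\left(-6 \right)} = \left(8 - 4\right) 14 \left(-6\right) = 4 \left(-84\right) = -336$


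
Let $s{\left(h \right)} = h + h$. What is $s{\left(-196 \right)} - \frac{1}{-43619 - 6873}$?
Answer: $- \frac{19792863}{50492} \approx -392.0$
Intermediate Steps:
$s{\left(h \right)} = 2 h$
$s{\left(-196 \right)} - \frac{1}{-43619 - 6873} = 2 \left(-196\right) - \frac{1}{-43619 - 6873} = -392 - \frac{1}{-50492} = -392 - - \frac{1}{50492} = -392 + \frac{1}{50492} = - \frac{19792863}{50492}$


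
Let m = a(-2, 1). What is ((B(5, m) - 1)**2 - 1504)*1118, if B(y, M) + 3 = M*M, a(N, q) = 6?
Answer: -536640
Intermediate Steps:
m = 6
B(y, M) = -3 + M**2 (B(y, M) = -3 + M*M = -3 + M**2)
((B(5, m) - 1)**2 - 1504)*1118 = (((-3 + 6**2) - 1)**2 - 1504)*1118 = (((-3 + 36) - 1)**2 - 1504)*1118 = ((33 - 1)**2 - 1504)*1118 = (32**2 - 1504)*1118 = (1024 - 1504)*1118 = -480*1118 = -536640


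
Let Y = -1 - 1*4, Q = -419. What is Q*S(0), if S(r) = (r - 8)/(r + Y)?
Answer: -3352/5 ≈ -670.40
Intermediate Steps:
Y = -5 (Y = -1 - 4 = -5)
S(r) = (-8 + r)/(-5 + r) (S(r) = (r - 8)/(r - 5) = (-8 + r)/(-5 + r))
Q*S(0) = -419*(-8 + 0)/(-5 + 0) = -419*(-8)/(-5) = -(-419)*(-8)/5 = -419*8/5 = -3352/5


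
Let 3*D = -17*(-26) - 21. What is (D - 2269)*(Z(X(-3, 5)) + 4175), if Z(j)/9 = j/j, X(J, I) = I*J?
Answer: -26719024/3 ≈ -8.9063e+6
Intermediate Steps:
D = 421/3 (D = (-17*(-26) - 21)/3 = (442 - 21)/3 = (1/3)*421 = 421/3 ≈ 140.33)
Z(j) = 9 (Z(j) = 9*(j/j) = 9*1 = 9)
(D - 2269)*(Z(X(-3, 5)) + 4175) = (421/3 - 2269)*(9 + 4175) = -6386/3*4184 = -26719024/3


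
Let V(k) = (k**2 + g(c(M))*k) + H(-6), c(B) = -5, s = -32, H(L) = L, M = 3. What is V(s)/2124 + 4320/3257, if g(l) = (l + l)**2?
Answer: 1034453/3458934 ≈ 0.29907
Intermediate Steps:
g(l) = 4*l**2 (g(l) = (2*l)**2 = 4*l**2)
V(k) = -6 + k**2 + 100*k (V(k) = (k**2 + (4*(-5)**2)*k) - 6 = (k**2 + (4*25)*k) - 6 = (k**2 + 100*k) - 6 = -6 + k**2 + 100*k)
V(s)/2124 + 4320/3257 = (-6 + (-32)**2 + 100*(-32))/2124 + 4320/3257 = (-6 + 1024 - 3200)*(1/2124) + 4320*(1/3257) = -2182*1/2124 + 4320/3257 = -1091/1062 + 4320/3257 = 1034453/3458934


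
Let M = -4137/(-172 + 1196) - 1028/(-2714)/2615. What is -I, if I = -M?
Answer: -14679845699/3633720320 ≈ -4.0399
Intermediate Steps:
M = -14679845699/3633720320 (M = -4137/1024 - 1028*(-1/2714)*(1/2615) = -4137*1/1024 + (514/1357)*(1/2615) = -4137/1024 + 514/3548555 = -14679845699/3633720320 ≈ -4.0399)
I = 14679845699/3633720320 (I = -1*(-14679845699/3633720320) = 14679845699/3633720320 ≈ 4.0399)
-I = -1*14679845699/3633720320 = -14679845699/3633720320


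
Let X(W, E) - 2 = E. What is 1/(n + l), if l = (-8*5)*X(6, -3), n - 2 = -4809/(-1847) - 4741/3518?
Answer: 6497746/281066767 ≈ 0.023118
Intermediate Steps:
X(W, E) = 2 + E
n = 21156927/6497746 (n = 2 + (-4809/(-1847) - 4741/3518) = 2 + (-4809*(-1/1847) - 4741*1/3518) = 2 + (4809/1847 - 4741/3518) = 2 + 8161435/6497746 = 21156927/6497746 ≈ 3.2560)
l = 40 (l = (-8*5)*(2 - 3) = -40*(-1) = 40)
1/(n + l) = 1/(21156927/6497746 + 40) = 1/(281066767/6497746) = 6497746/281066767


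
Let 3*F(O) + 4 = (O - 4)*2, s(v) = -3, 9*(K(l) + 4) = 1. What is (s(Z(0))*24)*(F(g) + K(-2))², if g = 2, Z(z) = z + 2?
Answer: -27848/9 ≈ -3094.2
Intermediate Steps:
K(l) = -35/9 (K(l) = -4 + (⅑)*1 = -4 + ⅑ = -35/9)
Z(z) = 2 + z
F(O) = -4 + 2*O/3 (F(O) = -4/3 + ((O - 4)*2)/3 = -4/3 + ((-4 + O)*2)/3 = -4/3 + (-8 + 2*O)/3 = -4/3 + (-8/3 + 2*O/3) = -4 + 2*O/3)
(s(Z(0))*24)*(F(g) + K(-2))² = (-3*24)*((-4 + (⅔)*2) - 35/9)² = -72*((-4 + 4/3) - 35/9)² = -72*(-8/3 - 35/9)² = -72*(-59/9)² = -72*3481/81 = -27848/9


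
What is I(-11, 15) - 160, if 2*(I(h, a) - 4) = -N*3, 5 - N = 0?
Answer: -327/2 ≈ -163.50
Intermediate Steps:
N = 5 (N = 5 - 1*0 = 5 + 0 = 5)
I(h, a) = -7/2 (I(h, a) = 4 + (-1*5*3)/2 = 4 + (-5*3)/2 = 4 + (½)*(-15) = 4 - 15/2 = -7/2)
I(-11, 15) - 160 = -7/2 - 160 = -327/2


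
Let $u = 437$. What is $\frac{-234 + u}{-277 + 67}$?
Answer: $- \frac{29}{30} \approx -0.96667$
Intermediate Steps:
$\frac{-234 + u}{-277 + 67} = \frac{-234 + 437}{-277 + 67} = \frac{203}{-210} = 203 \left(- \frac{1}{210}\right) = - \frac{29}{30}$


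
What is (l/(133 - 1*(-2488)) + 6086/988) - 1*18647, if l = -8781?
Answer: -24140012889/1294774 ≈ -18644.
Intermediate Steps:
(l/(133 - 1*(-2488)) + 6086/988) - 1*18647 = (-8781/(133 - 1*(-2488)) + 6086/988) - 1*18647 = (-8781/(133 + 2488) + 6086*(1/988)) - 18647 = (-8781/2621 + 3043/494) - 18647 = 3637889/1294774 - 18647 = -24140012889/1294774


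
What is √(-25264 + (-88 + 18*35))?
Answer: I*√24722 ≈ 157.23*I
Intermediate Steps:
√(-25264 + (-88 + 18*35)) = √(-25264 + (-88 + 630)) = √(-25264 + 542) = √(-24722) = I*√24722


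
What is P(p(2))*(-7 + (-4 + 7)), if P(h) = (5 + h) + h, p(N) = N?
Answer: -36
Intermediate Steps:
P(h) = 5 + 2*h
P(p(2))*(-7 + (-4 + 7)) = (5 + 2*2)*(-7 + (-4 + 7)) = (5 + 4)*(-7 + 3) = 9*(-4) = -36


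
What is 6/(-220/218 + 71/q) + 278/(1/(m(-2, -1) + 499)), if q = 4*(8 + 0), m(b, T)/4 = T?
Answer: 580597518/4219 ≈ 1.3762e+5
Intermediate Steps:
m(b, T) = 4*T
q = 32 (q = 4*8 = 32)
6/(-220/218 + 71/q) + 278/(1/(m(-2, -1) + 499)) = 6/(-220/218 + 71/32) + 278/(1/(4*(-1) + 499)) = 6/(-220*1/218 + 71*(1/32)) + 278/(1/(-4 + 499)) = 6/(-110/109 + 71/32) + 278/(1/495) = 6/(4219/3488) + 278/(1/495) = 6*(3488/4219) + 278*495 = 20928/4219 + 137610 = 580597518/4219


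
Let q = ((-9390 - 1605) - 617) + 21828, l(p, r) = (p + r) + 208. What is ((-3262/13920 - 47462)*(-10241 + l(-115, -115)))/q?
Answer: 1130083393571/23701120 ≈ 47681.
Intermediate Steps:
l(p, r) = 208 + p + r
q = 10216 (q = (-10995 - 617) + 21828 = -11612 + 21828 = 10216)
((-3262/13920 - 47462)*(-10241 + l(-115, -115)))/q = ((-3262/13920 - 47462)*(-10241 + (208 - 115 - 115)))/10216 = ((-3262*1/13920 - 47462)*(-10241 - 22))*(1/10216) = ((-1631/6960 - 47462)*(-10263))*(1/10216) = -330337151/6960*(-10263)*(1/10216) = (1130083393571/2320)*(1/10216) = 1130083393571/23701120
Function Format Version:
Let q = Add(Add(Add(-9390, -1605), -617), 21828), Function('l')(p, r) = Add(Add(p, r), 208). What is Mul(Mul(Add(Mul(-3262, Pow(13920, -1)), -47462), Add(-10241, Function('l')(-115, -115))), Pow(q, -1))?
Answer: Rational(1130083393571, 23701120) ≈ 47681.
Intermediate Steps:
Function('l')(p, r) = Add(208, p, r)
q = 10216 (q = Add(Add(-10995, -617), 21828) = Add(-11612, 21828) = 10216)
Mul(Mul(Add(Mul(-3262, Pow(13920, -1)), -47462), Add(-10241, Function('l')(-115, -115))), Pow(q, -1)) = Mul(Mul(Add(Mul(-3262, Pow(13920, -1)), -47462), Add(-10241, Add(208, -115, -115))), Pow(10216, -1)) = Mul(Mul(Add(Mul(-3262, Rational(1, 13920)), -47462), Add(-10241, -22)), Rational(1, 10216)) = Mul(Mul(Add(Rational(-1631, 6960), -47462), -10263), Rational(1, 10216)) = Mul(Mul(Rational(-330337151, 6960), -10263), Rational(1, 10216)) = Mul(Rational(1130083393571, 2320), Rational(1, 10216)) = Rational(1130083393571, 23701120)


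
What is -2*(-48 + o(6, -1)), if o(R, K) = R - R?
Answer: 96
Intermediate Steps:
o(R, K) = 0
-2*(-48 + o(6, -1)) = -2*(-48 + 0) = -2*(-48) = 96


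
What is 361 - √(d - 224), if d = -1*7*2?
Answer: 361 - I*√238 ≈ 361.0 - 15.427*I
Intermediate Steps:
d = -14 (d = -7*2 = -14)
361 - √(d - 224) = 361 - √(-14 - 224) = 361 - √(-238) = 361 - I*√238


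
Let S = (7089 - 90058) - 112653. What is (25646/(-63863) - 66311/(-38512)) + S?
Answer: -481127468713791/2459491856 ≈ -1.9562e+5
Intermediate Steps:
S = -195622 (S = -82969 - 112653 = -195622)
(25646/(-63863) - 66311/(-38512)) + S = (25646/(-63863) - 66311/(-38512)) - 195622 = (25646*(-1/63863) - 66311*(-1/38512)) - 195622 = (-25646/63863 + 66311/38512) - 195622 = 3247140641/2459491856 - 195622 = -481127468713791/2459491856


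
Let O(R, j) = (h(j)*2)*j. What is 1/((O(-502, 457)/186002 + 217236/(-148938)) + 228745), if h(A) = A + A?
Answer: 2308563823/528079433015383 ≈ 4.3716e-6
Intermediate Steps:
h(A) = 2*A
O(R, j) = 4*j**2 (O(R, j) = ((2*j)*2)*j = (4*j)*j = 4*j**2)
1/((O(-502, 457)/186002 + 217236/(-148938)) + 228745) = 1/(((4*457**2)/186002 + 217236/(-148938)) + 228745) = 1/(((4*208849)*(1/186002) + 217236*(-1/148938)) + 228745) = 1/((835396*(1/186002) - 36206/24823) + 228745) = 1/((417698/93001 - 36206/24823) + 228745) = 1/(7001323248/2308563823 + 228745) = 1/(528079433015383/2308563823) = 2308563823/528079433015383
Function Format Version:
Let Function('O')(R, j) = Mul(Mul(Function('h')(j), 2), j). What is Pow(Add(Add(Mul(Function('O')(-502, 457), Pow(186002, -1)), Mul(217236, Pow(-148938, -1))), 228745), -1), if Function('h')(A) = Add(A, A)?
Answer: Rational(2308563823, 528079433015383) ≈ 4.3716e-6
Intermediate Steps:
Function('h')(A) = Mul(2, A)
Function('O')(R, j) = Mul(4, Pow(j, 2)) (Function('O')(R, j) = Mul(Mul(Mul(2, j), 2), j) = Mul(Mul(4, j), j) = Mul(4, Pow(j, 2)))
Pow(Add(Add(Mul(Function('O')(-502, 457), Pow(186002, -1)), Mul(217236, Pow(-148938, -1))), 228745), -1) = Pow(Add(Add(Mul(Mul(4, Pow(457, 2)), Pow(186002, -1)), Mul(217236, Pow(-148938, -1))), 228745), -1) = Pow(Add(Add(Mul(Mul(4, 208849), Rational(1, 186002)), Mul(217236, Rational(-1, 148938))), 228745), -1) = Pow(Add(Add(Mul(835396, Rational(1, 186002)), Rational(-36206, 24823)), 228745), -1) = Pow(Add(Add(Rational(417698, 93001), Rational(-36206, 24823)), 228745), -1) = Pow(Add(Rational(7001323248, 2308563823), 228745), -1) = Pow(Rational(528079433015383, 2308563823), -1) = Rational(2308563823, 528079433015383)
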